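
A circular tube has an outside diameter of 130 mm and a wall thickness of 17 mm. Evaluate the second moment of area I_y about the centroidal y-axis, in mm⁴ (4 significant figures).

I_y ≈ 9.851 × 10⁶ mm⁴

Treat the section as a set of non-overlapping primitives; coordinates are from the bounding-box lower-left.
Outer circle: ⌀130, A = 13273.2 mm², x = 65 mm, Ī = 14 019 848 mm⁴.
Bore (subtracted): ⌀96, A = 7238.23 mm², x = 65 mm, Ī = 4 169 220 mm⁴.
By symmetry the centroid is at mid-width, x̄ = 65 mm.
All pieces are centred on the centroidal y-axis, so I = ΣĪ (holes subtracted) = 9 850 628 mm⁴.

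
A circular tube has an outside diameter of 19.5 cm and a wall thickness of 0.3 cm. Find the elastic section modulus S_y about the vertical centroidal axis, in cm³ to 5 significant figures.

S_y ≈ 85.543 cm³

Break the section into simple shapes (no overlaps), measuring from the bottom-left corner of the bounding box.
Outer circle: ⌀19.5, A = 298.6477 cm², x = 9.75 cm, Ī = 7097.548 cm⁴.
Bore (subtracted): ⌀18.9, A = 280.5521 cm², x = 9.75 cm, Ī = 6263.5 cm⁴.
By symmetry the centroid is at mid-width, x̄ = 9.75 cm.
All pieces are centred on the vertical centroidal axis, so I = ΣĪ (holes subtracted) = 834.0476 cm⁴.
Extreme fibre distance c = 9.75 cm; S = I/c = 85.54334 cm³.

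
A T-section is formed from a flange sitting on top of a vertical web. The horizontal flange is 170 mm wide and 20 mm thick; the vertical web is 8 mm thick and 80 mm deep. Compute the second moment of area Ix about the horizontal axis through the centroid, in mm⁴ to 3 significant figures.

Ix ≈ 1.80 × 10⁶ mm⁴

Decompose the section into non-overlapping parts with the origin at the bottom-left of its bounding rectangle.
Flange: 170 × 20, A = 3 400 mm², y = 90 mm, Ī = 113 333 mm⁴.
Web: 8 × 80, A = 640 mm², y = 40 mm, Ī = 341 333 mm⁴.
Centroid: ȳ = ΣA·y / ΣA = 82.079 mm.
Transfer each piece to the horizontal axis through the centroid using Ī + A·d² with d = y − 82.079:
  flange: d = 7.9208 mm → contributes +326 646 mm⁴
  web: d = -42.079 mm → contributes +1 474 556 mm⁴
Total I = 1 801 201 mm⁴.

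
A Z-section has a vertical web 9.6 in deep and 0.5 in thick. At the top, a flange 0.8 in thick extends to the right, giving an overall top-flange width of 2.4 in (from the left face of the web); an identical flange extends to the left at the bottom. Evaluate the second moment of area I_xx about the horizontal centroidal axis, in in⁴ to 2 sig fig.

I_xx ≈ 96 in⁴

Break the section into simple shapes (no overlaps), measuring from the bottom-left corner of the bounding box.
Web: 0.5 × 9.6, A = 4.8 in², y = 4.8 in, Ī = 36.86 in⁴.
Top flange (beyond web): 1.9 × 0.8, A = 1.52 in², y = 9.2 in, Ī = 0.08107 in⁴.
Bottom flange (beyond web): 1.9 × 0.8, A = 1.52 in², y = 0.4 in, Ī = 0.08107 in⁴.
Centroid: ȳ = ΣA·y / ΣA = 4.8 in.
Transfer each piece to the horizontal centroidal axis using Ī + A·d² with d = y − 4.8:
  web: d = 0 in → contributes +36.86 in⁴
  top flange (beyond web): d = 4.4 in → contributes +29.51 in⁴
  bottom flange (beyond web): d = -4.4 in → contributes +29.51 in⁴
Total I = 95.88 in⁴.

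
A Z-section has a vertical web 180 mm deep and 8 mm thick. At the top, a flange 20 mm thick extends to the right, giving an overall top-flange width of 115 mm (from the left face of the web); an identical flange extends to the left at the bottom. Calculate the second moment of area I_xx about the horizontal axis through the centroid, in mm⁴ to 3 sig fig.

I_xx ≈ 3.14 × 10⁷ mm⁴

Treat the section as a set of non-overlapping primitives; coordinates are from the bounding-box lower-left.
Web: 8 × 180, A = 1 440 mm², y = 90 mm, Ī = 3 888 000 mm⁴.
Top flange (beyond web): 107 × 20, A = 2 140 mm², y = 170 mm, Ī = 71 333 mm⁴.
Bottom flange (beyond web): 107 × 20, A = 2 140 mm², y = 10 mm, Ī = 71 333 mm⁴.
Centroid: ȳ = ΣA·y / ΣA = 90 mm.
Transfer each piece to the horizontal axis through the centroid using Ī + A·d² with d = y − 90:
  web: d = 0 mm → contributes +3 888 000 mm⁴
  top flange (beyond web): d = 80 mm → contributes +13 767 333 mm⁴
  bottom flange (beyond web): d = -80 mm → contributes +13 767 333 mm⁴
Total I = 31 422 667 mm⁴.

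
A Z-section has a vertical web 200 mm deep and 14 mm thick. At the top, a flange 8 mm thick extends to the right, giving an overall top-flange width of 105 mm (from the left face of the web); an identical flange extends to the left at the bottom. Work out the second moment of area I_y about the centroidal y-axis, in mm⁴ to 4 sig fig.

Split into non-overlapping primitives; take the origin at the lower-left of the bounding box.
Web: 14 × 200, A = 2 800 mm², x = 98 mm, Ī = 45733.3 mm⁴.
Top flange (beyond web): 91 × 8, A = 728 mm², x = 150.5 mm, Ī = 502 381 mm⁴.
Bottom flange (beyond web): 91 × 8, A = 728 mm², x = 45.5 mm, Ī = 502 381 mm⁴.
Centroid: x̄ = ΣA·x / ΣA = 98 mm.
Transfer each piece to the centroidal y-axis using Ī + A·d² with d = x − 98:
  web: d = 0 mm → contributes +45733.3 mm⁴
  top flange (beyond web): d = 52.5 mm → contributes +2 508 931 mm⁴
  bottom flange (beyond web): d = -52.5 mm → contributes +2 508 931 mm⁴
Total I = 5 063 595 mm⁴.

I_y ≈ 5.064 × 10⁶ mm⁴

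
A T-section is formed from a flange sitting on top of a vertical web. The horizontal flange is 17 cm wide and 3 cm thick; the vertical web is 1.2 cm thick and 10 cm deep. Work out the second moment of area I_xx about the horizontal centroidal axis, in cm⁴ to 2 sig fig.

I_xx ≈ 550 cm⁴

Break the section into simple shapes (no overlaps), measuring from the bottom-left corner of the bounding box.
Flange: 17 × 3, A = 51 cm², y = 11.5 cm, Ī = 38.25 cm⁴.
Web: 1.2 × 10, A = 12 cm², y = 5 cm, Ī = 100 cm⁴.
Centroid: ȳ = ΣA·y / ΣA = 10.26 cm.
Transfer each piece to the horizontal centroidal axis using Ī + A·d² with d = y − 10.26:
  flange: d = 1.238 cm → contributes +116.4 cm⁴
  web: d = -5.262 cm → contributes +432.3 cm⁴
Total I = 548.7 cm⁴.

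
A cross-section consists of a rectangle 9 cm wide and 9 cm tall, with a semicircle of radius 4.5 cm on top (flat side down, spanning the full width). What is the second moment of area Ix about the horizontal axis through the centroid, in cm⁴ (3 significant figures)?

Ix ≈ 1530 cm⁴

Decompose the section into non-overlapping parts with the origin at the bottom-left of its bounding rectangle.
Rectangular body: 9 × 9, A = 81 cm², y = 4.5 cm, Ī = 546.75 cm⁴.
Semicircular cap: semicircle r = 4.5, A = 31.809 cm², y = 10.91 cm, Ī = 45.007 cm⁴.
Centroid: ȳ = ΣA·y / ΣA = 6.3074 cm.
Transfer each piece to the horizontal axis through the centroid using Ī + A·d² with d = y − 6.3074:
  rectangular body: d = -1.8074 cm → contributes +811.35 cm⁴
  semicircular cap: d = 4.6025 cm → contributes +718.8 cm⁴
Total I = 1530.1 cm⁴.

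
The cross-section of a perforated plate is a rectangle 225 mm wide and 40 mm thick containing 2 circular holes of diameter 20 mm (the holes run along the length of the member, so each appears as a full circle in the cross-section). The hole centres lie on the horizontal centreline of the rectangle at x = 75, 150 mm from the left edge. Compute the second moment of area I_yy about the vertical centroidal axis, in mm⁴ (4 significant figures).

Treat the section as a set of non-overlapping primitives; coordinates are from the bounding-box lower-left.
Plate: 225 × 40, A = 9 000 mm², x = 112.5 mm, Ī = 37 968 750 mm⁴.
Hole 1 (subtracted): ⌀20, A = 314.159 mm², x = 75 mm, Ī = 7853.98 mm⁴.
Hole 2 (subtracted): ⌀20, A = 314.159 mm², x = 150 mm, Ī = 7853.98 mm⁴.
By symmetry the centroid is at mid-width, x̄ = 112.5 mm.
Transfer each piece to the vertical centroidal axis using Ī + A·d² with d = x − 112.5:
  plate: d = 0 mm → contributes +37 968 750 mm⁴
  hole 1: d = -37.5 mm → contributes −449 640 mm⁴
  hole 2: d = 37.5 mm → contributes −449 640 mm⁴
Total I = 37 069 469 mm⁴.

I_yy ≈ 3.707 × 10⁷ mm⁴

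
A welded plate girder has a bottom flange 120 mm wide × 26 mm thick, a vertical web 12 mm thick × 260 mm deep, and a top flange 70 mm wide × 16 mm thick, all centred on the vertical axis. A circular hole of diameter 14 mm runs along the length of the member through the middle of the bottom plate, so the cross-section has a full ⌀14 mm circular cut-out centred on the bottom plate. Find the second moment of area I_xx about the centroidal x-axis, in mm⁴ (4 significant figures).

I_xx ≈ 8.967 × 10⁷ mm⁴

Decompose the section into non-overlapping parts with the origin at the bottom-left of its bounding rectangle.
Bottom plate: 120 × 26, A = 3 120 mm², y = 13 mm, Ī = 175 760 mm⁴.
Web plate: 12 × 260, A = 3 120 mm², y = 156 mm, Ī = 17 576 000 mm⁴.
Top plate: 70 × 16, A = 1 120 mm², y = 294 mm, Ī = 23893.3 mm⁴.
Hole (subtracted): ⌀14, A = 153.938 mm², y = 13 mm, Ī = 1885.74 mm⁴.
Centroid: ȳ = ΣA·y / ΣA = 118.589 mm.
Transfer each piece to the centroidal x-axis using Ī + A·d² with d = y − 118.589:
  bottom plate: d = -105.589 mm → contributes +34 960 675 mm⁴
  web plate: d = 37.4111 mm → contributes +21 942 727 mm⁴
  top plate: d = 175.411 mm → contributes +34 485 242 mm⁴
  hole: d = -105.589 mm → contributes −1 718 143 mm⁴
Total I = 89 670 502 mm⁴.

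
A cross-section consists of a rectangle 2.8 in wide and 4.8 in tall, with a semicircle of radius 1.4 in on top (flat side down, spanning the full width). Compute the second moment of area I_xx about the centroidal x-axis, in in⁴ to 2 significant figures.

Split into non-overlapping primitives; take the origin at the lower-left of the bounding box.
Rectangular body: 2.8 × 4.8, A = 13.44 in², y = 2.4 in, Ī = 25.8 in⁴.
Semicircular cap: semicircle r = 1.4, A = 3.079 in², y = 5.394 in, Ī = 0.4216 in⁴.
Centroid: ȳ = ΣA·y / ΣA = 2.958 in.
Transfer each piece to the centroidal x-axis using Ī + A·d² with d = y − 2.958:
  rectangular body: d = -0.5581 in → contributes +29.99 in⁴
  semicircular cap: d = 2.436 in → contributes +18.69 in⁴
Total I = 48.68 in⁴.

I_xx ≈ 49 in⁴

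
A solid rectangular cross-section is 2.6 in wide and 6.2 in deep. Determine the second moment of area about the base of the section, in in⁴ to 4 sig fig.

The section: 2.6 × 6.2, A = 16.12 in², y = 3.1 in, Ī = 51.6377 in⁴.
Transfer it to the bottom edge using Ī + A·d² with d = y − 0:
  the section: d = 3.1 in → contributes +206.551 in⁴
Total I = 206.551 in⁴.

I_base ≈ 206.6 in⁴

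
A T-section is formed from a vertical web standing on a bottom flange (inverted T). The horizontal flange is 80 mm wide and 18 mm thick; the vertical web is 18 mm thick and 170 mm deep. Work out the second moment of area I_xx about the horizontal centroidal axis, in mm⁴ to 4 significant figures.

Split into non-overlapping primitives; take the origin at the lower-left of the bounding box.
Flange: 80 × 18, A = 1 440 mm², y = 9 mm, Ī = 38 880 mm⁴.
Web: 18 × 170, A = 3 060 mm², y = 103 mm, Ī = 7 369 500 mm⁴.
Centroid: ȳ = ΣA·y / ΣA = 72.92 mm.
Transfer each piece to the horizontal centroidal axis using Ī + A·d² with d = y − 72.92:
  flange: d = -63.92 mm → contributes +5 922 384 mm⁴
  web: d = 30.08 mm → contributes +10 138 208 mm⁴
Total I = 16 060 591 mm⁴.

I_xx ≈ 1.606 × 10⁷ mm⁴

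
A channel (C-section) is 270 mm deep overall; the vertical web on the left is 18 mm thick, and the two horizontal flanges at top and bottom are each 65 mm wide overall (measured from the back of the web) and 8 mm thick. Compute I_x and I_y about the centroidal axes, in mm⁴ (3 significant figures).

I_x ≈ 4.24 × 10⁷ mm⁴, I_y ≈ 9.58 × 10⁵ mm⁴

Break the section into simple shapes (no overlaps), measuring from the bottom-left corner of the bounding box.
Web: 18 × 270, A = 4 860 mm², y = 135 mm, Ī = 29 524 500 mm⁴.
Top flange (beyond web): 47 × 8, A = 376 mm², y = 266 mm, Ī = 2005.3 mm⁴.
Bottom flange (beyond web): 47 × 8, A = 376 mm², y = 4 mm, Ī = 2005.3 mm⁴.
By symmetry the centroid is at mid-height, ȳ = 135 mm.
Transfer each piece to the centroidal x-axis using Ī + A·d² with d = y − 135:
  web: d = 0 mm → contributes +29 524 500 mm⁴
  top flange (beyond web): d = 131 mm → contributes +6 454 541 mm⁴
  bottom flange (beyond web): d = -131 mm → contributes +6 454 541 mm⁴
Total I = 42 433 583 mm⁴.
For the y-axis: x̄ = 13.355 mm.
Repeating about the centroidal y-axis gives I_y = 957 516 mm⁴.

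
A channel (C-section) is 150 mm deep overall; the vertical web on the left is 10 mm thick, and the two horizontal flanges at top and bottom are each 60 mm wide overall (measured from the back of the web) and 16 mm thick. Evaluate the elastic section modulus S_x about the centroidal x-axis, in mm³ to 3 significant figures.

S_x ≈ 1.34 × 10⁵ mm³

Treat the section as a set of non-overlapping primitives; coordinates are from the bounding-box lower-left.
Web: 10 × 150, A = 1 500 mm², y = 75 mm, Ī = 2 812 500 mm⁴.
Top flange (beyond web): 50 × 16, A = 800 mm², y = 142 mm, Ī = 17 067 mm⁴.
Bottom flange (beyond web): 50 × 16, A = 800 mm², y = 8 mm, Ī = 17 067 mm⁴.
By symmetry the centroid is at mid-height, ȳ = 75 mm.
Transfer each piece to the centroidal x-axis using Ī + A·d² with d = y − 75:
  web: d = 0 mm → contributes +2 812 500 mm⁴
  top flange (beyond web): d = 67 mm → contributes +3 608 267 mm⁴
  bottom flange (beyond web): d = -67 mm → contributes +3 608 267 mm⁴
Total I = 10 029 033 mm⁴.
Extreme fibre distance c = 75 mm; S = I/c = 133 720 mm³.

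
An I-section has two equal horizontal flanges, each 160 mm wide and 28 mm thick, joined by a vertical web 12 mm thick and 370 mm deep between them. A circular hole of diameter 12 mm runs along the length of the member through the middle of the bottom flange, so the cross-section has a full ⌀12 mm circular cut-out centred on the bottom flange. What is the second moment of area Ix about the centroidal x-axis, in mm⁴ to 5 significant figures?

Treat the section as a set of non-overlapping primitives; coordinates are from the bounding-box lower-left.
Bottom flange: 160 × 28, A = 4 480 mm², y = 14 mm, Ī = 292693.3 mm⁴.
Web: 12 × 370, A = 4 440 mm², y = 213 mm, Ī = 50 653 000 mm⁴.
Top flange: 160 × 28, A = 4 480 mm², y = 412 mm, Ī = 292693.3 mm⁴.
Hole (subtracted): ⌀12, A = 113.0973 mm², y = 14 mm, Ī = 1017.876 mm⁴.
Centroid: ȳ = ΣA·y / ΣA = 214.6939 mm.
Transfer each piece to the centroidal x-axis using Ī + A·d² with d = y − 214.6939:
  bottom flange: d = -200.6939 mm → contributes +180 738 277 mm⁴
  web: d = -1.693876 mm → contributes +50 665 739 mm⁴
  top flange: d = 197.3061 mm → contributes +174 697 778 mm⁴
  hole: d = -200.6939 mm → contributes −4 556 356 mm⁴
Total I = 401 545 438 mm⁴.

Ix ≈ 4.0155 × 10⁸ mm⁴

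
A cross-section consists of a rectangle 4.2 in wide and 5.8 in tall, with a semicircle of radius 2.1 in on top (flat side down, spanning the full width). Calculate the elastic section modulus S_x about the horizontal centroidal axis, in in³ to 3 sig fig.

Break the section into simple shapes (no overlaps), measuring from the bottom-left corner of the bounding box.
Rectangular body: 4.2 × 5.8, A = 24.36 in², y = 2.9 in, Ī = 68.289 in⁴.
Semicircular cap: semicircle r = 2.1, A = 6.9272 in², y = 6.6913 in, Ī = 2.1346 in⁴.
Centroid: ȳ = ΣA·y / ΣA = 3.7394 in.
Transfer each piece to the horizontal centroidal axis using Ī + A·d² with d = y − 3.7394:
  rectangular body: d = -0.83941 in → contributes +85.454 in⁴
  semicircular cap: d = 2.9519 in → contributes +62.494 in⁴
Total I = 147.95 in⁴.
Extreme fibre distance c = 4.1606 in; S = I/c = 35.559 in³.

S_x ≈ 35.6 in³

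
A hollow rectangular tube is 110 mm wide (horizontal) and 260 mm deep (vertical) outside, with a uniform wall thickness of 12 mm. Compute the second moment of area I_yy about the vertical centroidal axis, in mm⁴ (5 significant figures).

I_yy ≈ 1.6329 × 10⁷ mm⁴

Split into non-overlapping primitives; take the origin at the lower-left of the bounding box.
Outer rectangle: 110 × 260, A = 28 600 mm², x = 55 mm, Ī = 28 838 333 mm⁴.
Inner void (subtracted): 86 × 236, A = 20 296 mm², x = 55 mm, Ī = 12 509 101 mm⁴.
By symmetry the centroid is at mid-width, x̄ = 55 mm.
All pieces are centred on the vertical centroidal axis, so I = ΣĪ (holes subtracted) = 16 329 232 mm⁴.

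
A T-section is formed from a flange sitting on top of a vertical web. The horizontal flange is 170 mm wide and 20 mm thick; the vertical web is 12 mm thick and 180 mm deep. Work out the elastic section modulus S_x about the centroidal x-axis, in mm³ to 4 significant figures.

S_x ≈ 1.267 × 10⁵ mm³

Split into non-overlapping primitives; take the origin at the lower-left of the bounding box.
Flange: 170 × 20, A = 3 400 mm², y = 190 mm, Ī = 113 333 mm⁴.
Web: 12 × 180, A = 2 160 mm², y = 90 mm, Ī = 5 832 000 mm⁴.
Centroid: ȳ = ΣA·y / ΣA = 151.151 mm.
Transfer each piece to the centroidal x-axis using Ī + A·d² with d = y − 151.151:
  flange: d = 38.8489 mm → contributes +5 244 745 mm⁴
  web: d = -61.1511 mm → contributes +13 909 222 mm⁴
Total I = 19 153 966 mm⁴.
Extreme fibre distance c = 151.151 mm; S = I/c = 126 721 mm³.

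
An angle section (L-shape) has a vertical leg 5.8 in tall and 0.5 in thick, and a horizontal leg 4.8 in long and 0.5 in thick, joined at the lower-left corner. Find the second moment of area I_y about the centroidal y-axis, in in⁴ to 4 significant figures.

Split into non-overlapping primitives; take the origin at the lower-left of the bounding box.
Vertical leg: 0.5 × 5.8, A = 2.9 in², x = 0.25 in, Ī = 0.0604167 in⁴.
Horizontal leg (remainder): 4.3 × 0.5, A = 2.15 in², x = 2.65 in, Ī = 3.31279 in⁴.
Centroid: x̄ = ΣA·x / ΣA = 1.27178 in.
Transfer each piece to the centroidal y-axis using Ī + A·d² with d = x − 1.27178:
  vertical leg: d = -1.02178 in → contributes +3.08813 in⁴
  horizontal leg (remainder): d = 1.37822 in → contributes +7.39668 in⁴
Total I = 10.4848 in⁴.

I_y ≈ 10.48 in⁴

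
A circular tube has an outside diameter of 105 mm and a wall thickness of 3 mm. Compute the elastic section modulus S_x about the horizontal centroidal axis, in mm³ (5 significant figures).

Decompose the section into non-overlapping parts with the origin at the bottom-left of its bounding rectangle.
Outer circle: ⌀105, A = 8659.015 mm², y = 52.5 mm, Ī = 5 966 602 mm⁴.
Bore (subtracted): ⌀99, A = 7697.687 mm², y = 52.5 mm, Ī = 4 715 315 mm⁴.
By symmetry the centroid is at mid-height, ȳ = 52.5 mm.
All pieces are centred on the horizontal centroidal axis, so I = ΣĪ (holes subtracted) = 1 251 288 mm⁴.
Extreme fibre distance c = 52.5 mm; S = I/c = 23834.05 mm³.

S_x ≈ 2.3834 × 10⁴ mm³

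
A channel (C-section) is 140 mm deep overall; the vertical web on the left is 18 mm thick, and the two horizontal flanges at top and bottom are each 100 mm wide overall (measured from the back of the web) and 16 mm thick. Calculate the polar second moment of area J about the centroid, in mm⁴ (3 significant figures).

Break the section into simple shapes (no overlaps), measuring from the bottom-left corner of the bounding box.
Web: 18 × 140, A = 2 520 mm², y = 70 mm, Ī = 4 116 000 mm⁴.
Top flange (beyond web): 82 × 16, A = 1 312 mm², y = 132 mm, Ī = 27 989 mm⁴.
Bottom flange (beyond web): 82 × 16, A = 1 312 mm², y = 8 mm, Ī = 27 989 mm⁴.
By symmetry the centroid is at mid-height, ȳ = 70 mm.
Transfer each piece to the centroidal x-axis using Ī + A·d² with d = y − 70:
  web: d = 0 mm → contributes +4 116 000 mm⁴
  top flange (beyond web): d = 62 mm → contributes +5 071 317 mm⁴
  bottom flange (beyond web): d = -62 mm → contributes +5 071 317 mm⁴
Total I = 14 258 635 mm⁴.
For the y-axis: x̄ = 34.505 mm.
Repeating about the centroidal y-axis gives I_y = 4 752 041 mm⁴.
Polar second moment: J = I_x + I_y = 19 010 675 mm⁴.

J ≈ 1.90 × 10⁷ mm⁴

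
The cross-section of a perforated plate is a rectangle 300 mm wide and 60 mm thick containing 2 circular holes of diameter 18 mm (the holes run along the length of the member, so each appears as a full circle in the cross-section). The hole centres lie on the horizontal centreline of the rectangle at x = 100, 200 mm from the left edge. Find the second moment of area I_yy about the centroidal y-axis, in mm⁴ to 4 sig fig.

I_yy ≈ 1.337 × 10⁸ mm⁴

Break the section into simple shapes (no overlaps), measuring from the bottom-left corner of the bounding box.
Plate: 300 × 60, A = 18 000 mm², x = 150 mm, Ī = 135 000 000 mm⁴.
Hole 1 (subtracted): ⌀18, A = 254.469 mm², x = 100 mm, Ī = 5 153 mm⁴.
Hole 2 (subtracted): ⌀18, A = 254.469 mm², x = 200 mm, Ī = 5 153 mm⁴.
By symmetry the centroid is at mid-width, x̄ = 150 mm.
Transfer each piece to the centroidal y-axis using Ī + A·d² with d = x − 150:
  plate: d = 0 mm → contributes +135 000 000 mm⁴
  hole 1: d = -50 mm → contributes −641 326 mm⁴
  hole 2: d = 50 mm → contributes −641 326 mm⁴
Total I = 133 717 349 mm⁴.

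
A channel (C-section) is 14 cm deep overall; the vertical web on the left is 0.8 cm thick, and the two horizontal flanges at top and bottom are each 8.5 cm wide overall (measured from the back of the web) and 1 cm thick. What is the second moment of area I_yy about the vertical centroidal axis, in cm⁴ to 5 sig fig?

I_yy ≈ 193.81 cm⁴

Split into non-overlapping primitives; take the origin at the lower-left of the bounding box.
Web: 0.8 × 14, A = 11.2 cm², x = 0.4 cm, Ī = 0.5973333 cm⁴.
Top flange (beyond web): 7.7 × 1, A = 7.7 cm², x = 4.65 cm, Ī = 38.04442 cm⁴.
Bottom flange (beyond web): 7.7 × 1, A = 7.7 cm², x = 4.65 cm, Ī = 38.04442 cm⁴.
Centroid: x̄ = ΣA·x / ΣA = 2.860526 cm.
Transfer each piece to the vertical centroidal axis using Ī + A·d² with d = x − 2.860526:
  web: d = -2.460526 cm → contributes +68.40426 cm⁴
  top flange (beyond web): d = 1.789474 cm → contributes +62.70148 cm⁴
  bottom flange (beyond web): d = 1.789474 cm → contributes +62.70148 cm⁴
Total I = 193.8072 cm⁴.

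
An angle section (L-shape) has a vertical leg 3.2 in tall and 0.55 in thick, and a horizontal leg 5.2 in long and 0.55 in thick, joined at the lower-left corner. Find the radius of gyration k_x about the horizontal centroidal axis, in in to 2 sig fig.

k_x ≈ 0.89 in

Split into non-overlapping primitives; take the origin at the lower-left of the bounding box.
Vertical leg: 0.55 × 3.2, A = 1.76 in², y = 1.6 in, Ī = 1.502 in⁴.
Horizontal leg (remainder): 4.65 × 0.55, A = 2.558 in², y = 0.275 in, Ī = 0.06447 in⁴.
Centroid: ȳ = ΣA·y / ΣA = 0.8151 in.
Transfer each piece to the horizontal centroidal axis using Ī + A·d² with d = y − 0.8151:
  vertical leg: d = 0.7849 in → contributes +2.586 in⁴
  horizontal leg (remainder): d = -0.5401 in → contributes +0.8106 in⁴
Total I = 3.397 in⁴.
Radius of gyration: k = √(I/A) = √(3.397 / 4.318) = 0.887 in.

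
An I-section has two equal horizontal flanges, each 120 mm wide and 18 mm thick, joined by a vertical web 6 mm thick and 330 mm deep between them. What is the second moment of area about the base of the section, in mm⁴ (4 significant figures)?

I_base ≈ 3.599 × 10⁸ mm⁴

Break the section into simple shapes (no overlaps), measuring from the bottom-left corner of the bounding box.
Bottom flange: 120 × 18, A = 2 160 mm², y = 9 mm, Ī = 58 320 mm⁴.
Web: 6 × 330, A = 1 980 mm², y = 183 mm, Ī = 17 968 500 mm⁴.
Top flange: 120 × 18, A = 2 160 mm², y = 357 mm, Ī = 58 320 mm⁴.
Transfer each piece to the bottom edge using Ī + A·d² with d = y − 0:
  bottom flange: d = 9 mm → contributes +233 280 mm⁴
  web: d = 183 mm → contributes +84 276 720 mm⁴
  top flange: d = 357 mm → contributes +275 348 160 mm⁴
Total I = 359 858 160 mm⁴.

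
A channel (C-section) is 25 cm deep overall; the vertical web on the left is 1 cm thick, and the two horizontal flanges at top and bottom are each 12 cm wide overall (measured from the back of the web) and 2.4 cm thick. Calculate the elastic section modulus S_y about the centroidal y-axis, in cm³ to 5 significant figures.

S_y ≈ 154.18 cm³

Break the section into simple shapes (no overlaps), measuring from the bottom-left corner of the bounding box.
Web: 1 × 25, A = 25 cm², x = 0.5 cm, Ī = 2.083333 cm⁴.
Top flange (beyond web): 11 × 2.4, A = 26.4 cm², x = 6.5 cm, Ī = 266.2 cm⁴.
Bottom flange (beyond web): 11 × 2.4, A = 26.4 cm², x = 6.5 cm, Ī = 266.2 cm⁴.
Centroid: x̄ = ΣA·x / ΣA = 4.571979 cm.
Transfer each piece to the centroidal y-axis using Ī + A·d² with d = x − 4.571979:
  web: d = -4.071979 cm → contributes +416.6087 cm⁴
  top flange (beyond web): d = 1.928021 cm → contributes +364.3358 cm⁴
  bottom flange (beyond web): d = 1.928021 cm → contributes +364.3358 cm⁴
Total I = 1145.28 cm⁴.
Extreme fibre distance c = 7.428021 cm; S = I/c = 154.1838 cm³.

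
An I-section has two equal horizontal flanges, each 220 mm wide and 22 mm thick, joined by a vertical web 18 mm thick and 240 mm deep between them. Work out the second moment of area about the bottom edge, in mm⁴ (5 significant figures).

Break the section into simple shapes (no overlaps), measuring from the bottom-left corner of the bounding box.
Bottom flange: 220 × 22, A = 4 840 mm², y = 11 mm, Ī = 195213.3 mm⁴.
Web: 18 × 240, A = 4 320 mm², y = 142 mm, Ī = 20 736 000 mm⁴.
Top flange: 220 × 22, A = 4 840 mm², y = 273 mm, Ī = 195213.3 mm⁴.
Transfer each piece to the base of the section using Ī + A·d² with d = y − 0:
  bottom flange: d = 11 mm → contributes +780853.3 mm⁴
  web: d = 142 mm → contributes +107 844 480 mm⁴
  top flange: d = 273 mm → contributes +360 915 573 mm⁴
Total I = 469 540 907 mm⁴.

I_base ≈ 4.6954 × 10⁸ mm⁴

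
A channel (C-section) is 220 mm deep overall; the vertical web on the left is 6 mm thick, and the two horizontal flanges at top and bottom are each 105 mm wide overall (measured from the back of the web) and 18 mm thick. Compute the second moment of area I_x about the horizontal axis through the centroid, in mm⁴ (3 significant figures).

I_x ≈ 4.18 × 10⁷ mm⁴

Decompose the section into non-overlapping parts with the origin at the bottom-left of its bounding rectangle.
Web: 6 × 220, A = 1 320 mm², y = 110 mm, Ī = 5 324 000 mm⁴.
Top flange (beyond web): 99 × 18, A = 1 782 mm², y = 211 mm, Ī = 48 114 mm⁴.
Bottom flange (beyond web): 99 × 18, A = 1 782 mm², y = 9 mm, Ī = 48 114 mm⁴.
By symmetry the centroid is at mid-height, ȳ = 110 mm.
Transfer each piece to the horizontal axis through the centroid using Ī + A·d² with d = y − 110:
  web: d = 0 mm → contributes +5 324 000 mm⁴
  top flange (beyond web): d = 101 mm → contributes +18 226 296 mm⁴
  bottom flange (beyond web): d = -101 mm → contributes +18 226 296 mm⁴
Total I = 41 776 592 mm⁴.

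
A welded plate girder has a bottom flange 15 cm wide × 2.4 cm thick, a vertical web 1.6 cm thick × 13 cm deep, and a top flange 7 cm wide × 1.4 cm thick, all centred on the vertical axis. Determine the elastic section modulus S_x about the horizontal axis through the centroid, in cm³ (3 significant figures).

Break the section into simple shapes (no overlaps), measuring from the bottom-left corner of the bounding box.
Bottom plate: 15 × 2.4, A = 36 cm², y = 1.2 cm, Ī = 17.28 cm⁴.
Web plate: 1.6 × 13, A = 20.8 cm², y = 8.9 cm, Ī = 292.93 cm⁴.
Top plate: 7 × 1.4, A = 9.8 cm², y = 16.1 cm, Ī = 1.6007 cm⁴.
Centroid: ȳ = ΣA·y / ΣA = 5.7973 cm.
Transfer each piece to the horizontal axis through the centroid using Ī + A·d² with d = y − 5.7973:
  bottom plate: d = -4.5973 cm → contributes +778.15 cm⁴
  web plate: d = 3.1027 cm → contributes +493.17 cm⁴
  top plate: d = 10.303 cm → contributes +1041.8 cm⁴
Total I = 2313.1 cm⁴.
Extreme fibre distance c = 11.003 cm; S = I/c = 210.23 cm³.

S_x ≈ 210 cm³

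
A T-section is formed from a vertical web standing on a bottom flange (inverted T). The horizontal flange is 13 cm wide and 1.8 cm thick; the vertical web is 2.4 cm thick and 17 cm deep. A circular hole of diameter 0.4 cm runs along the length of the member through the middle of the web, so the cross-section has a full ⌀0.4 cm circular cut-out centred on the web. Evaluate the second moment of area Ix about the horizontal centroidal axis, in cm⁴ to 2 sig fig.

Ix ≈ 2300 cm⁴

Split into non-overlapping primitives; take the origin at the lower-left of the bounding box.
Flange: 13 × 1.8, A = 23.4 cm², y = 0.9 cm, Ī = 6.318 cm⁴.
Web: 2.4 × 17, A = 40.8 cm², y = 10.3 cm, Ī = 982.6 cm⁴.
Hole (subtracted): ⌀0.4, A = 0.1257 cm², y = 10.3 cm, Ī = 0.001257 cm⁴.
Centroid: ȳ = ΣA·y / ΣA = 6.867 cm.
Transfer each piece to the horizontal centroidal axis using Ī + A·d² with d = y − 6.867:
  flange: d = -5.967 cm → contributes +839.5 cm⁴
  web: d = 3.433 cm → contributes +1 463 cm⁴
  hole: d = 3.433 cm → contributes −1.482 cm⁴
Total I = 2 301 cm⁴.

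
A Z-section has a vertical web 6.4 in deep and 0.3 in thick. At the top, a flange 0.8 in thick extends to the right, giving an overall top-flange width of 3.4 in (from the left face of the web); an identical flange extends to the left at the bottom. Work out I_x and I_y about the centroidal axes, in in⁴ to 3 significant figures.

Break the section into simple shapes (no overlaps), measuring from the bottom-left corner of the bounding box.
Web: 0.3 × 6.4, A = 1.92 in², y = 3.2 in, Ī = 6.5536 in⁴.
Top flange (beyond web): 3.1 × 0.8, A = 2.48 in², y = 6 in, Ī = 0.13227 in⁴.
Bottom flange (beyond web): 3.1 × 0.8, A = 2.48 in², y = 0.4 in, Ī = 0.13227 in⁴.
Centroid: ȳ = ΣA·y / ΣA = 3.2 in.
Transfer each piece to the centroidal x-axis using Ī + A·d² with d = y − 3.2:
  web: d = 0 in → contributes +6.5536 in⁴
  top flange (beyond web): d = 2.8 in → contributes +19.575 in⁴
  bottom flange (beyond web): d = -2.8 in → contributes +19.575 in⁴
Total I = 45.705 in⁴.
For the y-axis: x̄ = 3.25 in.
Repeating about the centroidal y-axis gives I_y = 18.321 in⁴.

I_x ≈ 45.7 in⁴, I_y ≈ 18.3 in⁴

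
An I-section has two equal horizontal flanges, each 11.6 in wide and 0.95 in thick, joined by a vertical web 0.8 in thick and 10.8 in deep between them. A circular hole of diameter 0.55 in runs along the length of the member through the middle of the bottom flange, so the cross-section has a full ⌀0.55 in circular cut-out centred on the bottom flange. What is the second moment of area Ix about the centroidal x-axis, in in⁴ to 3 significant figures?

Treat the section as a set of non-overlapping primitives; coordinates are from the bounding-box lower-left.
Bottom flange: 11.6 × 0.95, A = 11.02 in², y = 0.475 in, Ī = 0.8288 in⁴.
Web: 0.8 × 10.8, A = 8.64 in², y = 6.35 in, Ī = 83.981 in⁴.
Top flange: 11.6 × 0.95, A = 11.02 in², y = 12.225 in, Ī = 0.8288 in⁴.
Hole (subtracted): ⌀0.55, A = 0.23758 in², y = 0.475 in, Ī = 0.0044918 in⁴.
Centroid: ȳ = ΣA·y / ΣA = 6.3959 in.
Transfer each piece to the centroidal x-axis using Ī + A·d² with d = y − 6.3959:
  bottom flange: d = -5.9209 in → contributes +387.15 in⁴
  web: d = -0.04585 in → contributes +83.999 in⁴
  top flange: d = 5.8291 in → contributes +375.28 in⁴
  hole: d = -5.9209 in → contributes −8.3333 in⁴
Total I = 838.09 in⁴.

Ix ≈ 838 in⁴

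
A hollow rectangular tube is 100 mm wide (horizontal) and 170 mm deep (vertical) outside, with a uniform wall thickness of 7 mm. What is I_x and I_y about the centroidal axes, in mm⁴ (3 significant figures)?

I_x ≈ 1.37 × 10⁷ mm⁴, I_y ≈ 5.90 × 10⁶ mm⁴

Treat the section as a set of non-overlapping primitives; coordinates are from the bounding-box lower-left.
Outer rectangle: 100 × 170, A = 17 000 mm², y = 85 mm, Ī = 40 941 667 mm⁴.
Inner void (subtracted): 86 × 156, A = 13 416 mm², y = 85 mm, Ī = 27 207 648 mm⁴.
By symmetry the centroid is at mid-height, ȳ = 85 mm.
All pieces are centred on the centroidal x-axis, so I = ΣĪ (holes subtracted) = 13 734 019 mm⁴.
Repeating about the centroidal y-axis gives I_y = 5 897 939 mm⁴.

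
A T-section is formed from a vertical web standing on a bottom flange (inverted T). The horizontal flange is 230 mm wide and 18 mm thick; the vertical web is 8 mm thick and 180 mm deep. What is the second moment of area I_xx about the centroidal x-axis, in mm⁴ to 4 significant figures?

I_xx ≈ 1.447 × 10⁷ mm⁴

Treat the section as a set of non-overlapping primitives; coordinates are from the bounding-box lower-left.
Flange: 230 × 18, A = 4 140 mm², y = 9 mm, Ī = 111 780 mm⁴.
Web: 8 × 180, A = 1 440 mm², y = 108 mm, Ī = 3 888 000 mm⁴.
Centroid: ȳ = ΣA·y / ΣA = 34.5484 mm.
Transfer each piece to the centroidal x-axis using Ī + A·d² with d = y − 34.5484:
  flange: d = -25.5484 mm → contributes +2 814 041 mm⁴
  web: d = 73.4516 mm → contributes +11 657 001 mm⁴
Total I = 14 471 042 mm⁴.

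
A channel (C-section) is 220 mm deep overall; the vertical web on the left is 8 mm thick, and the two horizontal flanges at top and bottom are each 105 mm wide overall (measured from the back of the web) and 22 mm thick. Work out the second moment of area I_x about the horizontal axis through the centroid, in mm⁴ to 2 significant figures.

I_x ≈ 4.9 × 10⁷ mm⁴

Decompose the section into non-overlapping parts with the origin at the bottom-left of its bounding rectangle.
Web: 8 × 220, A = 1 760 mm², y = 110 mm, Ī = 7 098 667 mm⁴.
Top flange (beyond web): 97 × 22, A = 2 134 mm², y = 209 mm, Ī = 86 071 mm⁴.
Bottom flange (beyond web): 97 × 22, A = 2 134 mm², y = 11 mm, Ī = 86 071 mm⁴.
By symmetry the centroid is at mid-height, ȳ = 110 mm.
Transfer each piece to the horizontal axis through the centroid using Ī + A·d² with d = y − 110:
  web: d = 0 mm → contributes +7 098 667 mm⁴
  top flange (beyond web): d = 99 mm → contributes +21 001 405 mm⁴
  bottom flange (beyond web): d = -99 mm → contributes +21 001 405 mm⁴
Total I = 49 101 477 mm⁴.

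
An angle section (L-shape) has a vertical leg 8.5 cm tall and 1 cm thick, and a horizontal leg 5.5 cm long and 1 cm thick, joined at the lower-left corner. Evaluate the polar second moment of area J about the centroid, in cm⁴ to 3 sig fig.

Decompose the section into non-overlapping parts with the origin at the bottom-left of its bounding rectangle.
Vertical leg: 1 × 8.5, A = 8.5 cm², y = 4.25 cm, Ī = 51.177 cm⁴.
Horizontal leg (remainder): 4.5 × 1, A = 4.5 cm², y = 0.5 cm, Ī = 0.375 cm⁴.
Centroid: ȳ = ΣA·y / ΣA = 2.9519 cm.
Transfer each piece to the centroidal x-axis using Ī + A·d² with d = y − 2.9519:
  vertical leg: d = 1.2981 cm → contributes +65.5 cm⁴
  horizontal leg (remainder): d = -2.4519 cm → contributes +27.429 cm⁴
Total I = 92.928 cm⁴.
For the y-axis: x̄ = 1.4519 cm.
Repeating about the centroidal y-axis gives I_y = 30.553 cm⁴.
Polar second moment: J = I_x + I_y = 123.48 cm⁴.

J ≈ 123 cm⁴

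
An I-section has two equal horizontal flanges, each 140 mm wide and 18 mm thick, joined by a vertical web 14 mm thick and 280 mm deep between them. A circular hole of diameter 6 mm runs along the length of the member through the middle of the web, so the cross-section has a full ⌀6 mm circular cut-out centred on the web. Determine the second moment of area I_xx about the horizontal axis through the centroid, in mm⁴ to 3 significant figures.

Split into non-overlapping primitives; take the origin at the lower-left of the bounding box.
Bottom flange: 140 × 18, A = 2 520 mm², y = 9 mm, Ī = 68 040 mm⁴.
Web: 14 × 280, A = 3 920 mm², y = 158 mm, Ī = 25 610 667 mm⁴.
Top flange: 140 × 18, A = 2 520 mm², y = 307 mm, Ī = 68 040 mm⁴.
Hole (subtracted): ⌀6, A = 28.274 mm², y = 158 mm, Ī = 63.617 mm⁴.
By symmetry the centroid is at mid-height, ȳ = 158 mm.
Transfer each piece to the horizontal axis through the centroid using Ī + A·d² with d = y − 158:
  bottom flange: d = -149 mm → contributes +56 014 560 mm⁴
  web: d = 0 mm → contributes +25 610 667 mm⁴
  top flange: d = 149 mm → contributes +56 014 560 mm⁴
  hole: d = 0 mm → contributes −63.617 mm⁴
Total I = 137 639 723 mm⁴.

I_xx ≈ 1.38 × 10⁸ mm⁴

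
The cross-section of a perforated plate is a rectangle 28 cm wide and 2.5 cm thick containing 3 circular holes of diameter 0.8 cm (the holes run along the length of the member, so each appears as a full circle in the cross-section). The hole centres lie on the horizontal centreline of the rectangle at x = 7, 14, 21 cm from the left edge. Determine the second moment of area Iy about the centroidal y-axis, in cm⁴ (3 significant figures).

Iy ≈ 4520 cm⁴

Treat the section as a set of non-overlapping primitives; coordinates are from the bounding-box lower-left.
Plate: 28 × 2.5, A = 70 cm², x = 14 cm, Ī = 4573.3 cm⁴.
Hole 1 (subtracted): ⌀0.8, A = 0.50265 cm², x = 7 cm, Ī = 0.020106 cm⁴.
Hole 2 (subtracted): ⌀0.8, A = 0.50265 cm², x = 14 cm, Ī = 0.020106 cm⁴.
Hole 3 (subtracted): ⌀0.8, A = 0.50265 cm², x = 21 cm, Ī = 0.020106 cm⁴.
By symmetry the centroid is at mid-width, x̄ = 14 cm.
Transfer each piece to the centroidal y-axis using Ī + A·d² with d = x − 14:
  plate: d = 0 cm → contributes +4573.3 cm⁴
  hole 1: d = -7 cm → contributes −24.65 cm⁴
  hole 2: d = 0 cm → contributes −0.020106 cm⁴
  hole 3: d = 7 cm → contributes −24.65 cm⁴
Total I = 4 524 cm⁴.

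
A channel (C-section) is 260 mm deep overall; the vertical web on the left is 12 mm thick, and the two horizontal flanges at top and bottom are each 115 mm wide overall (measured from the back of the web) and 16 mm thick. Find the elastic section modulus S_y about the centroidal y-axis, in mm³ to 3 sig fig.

Split into non-overlapping primitives; take the origin at the lower-left of the bounding box.
Web: 12 × 260, A = 3 120 mm², x = 6 mm, Ī = 37 440 mm⁴.
Top flange (beyond web): 103 × 16, A = 1 648 mm², x = 63.5 mm, Ī = 1 456 969 mm⁴.
Bottom flange (beyond web): 103 × 16, A = 1 648 mm², x = 63.5 mm, Ī = 1 456 969 mm⁴.
Centroid: x̄ = ΣA·x / ΣA = 35.539 mm.
Transfer each piece to the centroidal y-axis using Ī + A·d² with d = x − 35.539:
  web: d = -29.539 mm → contributes +2 759 740 mm⁴
  top flange (beyond web): d = 27.961 mm → contributes +2 745 437 mm⁴
  bottom flange (beyond web): d = 27.961 mm → contributes +2 745 437 mm⁴
Total I = 8 250 613 mm⁴.
Extreme fibre distance c = 79.461 mm; S = I/c = 103 832 mm³.

S_y ≈ 1.04 × 10⁵ mm³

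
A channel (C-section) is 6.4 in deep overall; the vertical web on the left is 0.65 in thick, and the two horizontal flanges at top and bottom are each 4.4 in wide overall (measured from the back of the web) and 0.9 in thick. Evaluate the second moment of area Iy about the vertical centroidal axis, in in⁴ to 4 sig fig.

Decompose the section into non-overlapping parts with the origin at the bottom-left of its bounding rectangle.
Web: 0.65 × 6.4, A = 4.16 in², x = 0.325 in, Ī = 0.146467 in⁴.
Top flange (beyond web): 3.75 × 0.9, A = 3.375 in², x = 2.525 in, Ī = 3.95508 in⁴.
Bottom flange (beyond web): 3.75 × 0.9, A = 3.375 in², x = 2.525 in, Ī = 3.95508 in⁴.
Centroid: x̄ = ΣA·x / ΣA = 1.68614 in.
Transfer each piece to the vertical centroidal axis using Ī + A·d² with d = x − 1.68614:
  web: d = -1.36114 in → contributes +7.85367 in⁴
  top flange (beyond web): d = 0.838863 in → contributes +6.33004 in⁴
  bottom flange (beyond web): d = 0.838863 in → contributes +6.33004 in⁴
Total I = 20.5137 in⁴.

Iy ≈ 20.51 in⁴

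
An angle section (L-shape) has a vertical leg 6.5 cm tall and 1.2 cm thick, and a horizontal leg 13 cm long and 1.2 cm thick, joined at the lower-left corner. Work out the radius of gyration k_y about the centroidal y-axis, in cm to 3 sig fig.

Decompose the section into non-overlapping parts with the origin at the bottom-left of its bounding rectangle.
Vertical leg: 1.2 × 6.5, A = 7.8 cm², x = 0.6 cm, Ī = 0.936 cm⁴.
Horizontal leg (remainder): 11.8 × 1.2, A = 14.16 cm², x = 7.1 cm, Ī = 164.3 cm⁴.
Centroid: x̄ = ΣA·x / ΣA = 4.7913 cm.
Transfer each piece to the centroidal y-axis using Ī + A·d² with d = x − 4.7913:
  vertical leg: d = -4.1913 cm → contributes +137.96 cm⁴
  horizontal leg (remainder): d = 2.3087 cm → contributes +239.78 cm⁴
Total I = 377.74 cm⁴.
Radius of gyration: k = √(I/A) = √(377.74 / 21.96) = 4.1474 cm.

k_y ≈ 4.15 cm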